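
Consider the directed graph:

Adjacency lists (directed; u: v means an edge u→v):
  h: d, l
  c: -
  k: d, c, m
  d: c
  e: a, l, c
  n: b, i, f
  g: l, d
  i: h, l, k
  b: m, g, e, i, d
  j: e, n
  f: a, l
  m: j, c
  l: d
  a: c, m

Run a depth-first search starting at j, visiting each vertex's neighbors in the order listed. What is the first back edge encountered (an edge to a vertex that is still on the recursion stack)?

DFS from j (visiting each vertex's neighbors in the order listed); mark gray on enter, black on exit:
j gray
  e gray
    a gray
      c gray
      c black
      m gray
        m→j: j is gray → back edge
First back edge: m → j.

m->j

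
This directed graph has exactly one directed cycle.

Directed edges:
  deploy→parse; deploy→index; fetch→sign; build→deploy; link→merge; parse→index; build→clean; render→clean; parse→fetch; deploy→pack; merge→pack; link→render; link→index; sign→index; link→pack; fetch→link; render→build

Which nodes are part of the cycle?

DFS with gray/black marking from fetch:
fetch gray
  sign gray
    index gray
    index black
  sign black
  link gray
    link→index: index black — skip
    render gray
      clean gray
      clean black
      build gray
        build→clean: clean black — skip
        deploy gray
          pack gray
          pack black
          deploy→index: index black — skip
          parse gray
            parse→index: index black — skip
            parse→fetch: fetch is gray → back edge
Back edge closes the cycle fetch → link → render → build → deploy → parse → fetch; its vertices are {link, build, fetch, parse, deploy, render}.

link, build, fetch, parse, deploy, render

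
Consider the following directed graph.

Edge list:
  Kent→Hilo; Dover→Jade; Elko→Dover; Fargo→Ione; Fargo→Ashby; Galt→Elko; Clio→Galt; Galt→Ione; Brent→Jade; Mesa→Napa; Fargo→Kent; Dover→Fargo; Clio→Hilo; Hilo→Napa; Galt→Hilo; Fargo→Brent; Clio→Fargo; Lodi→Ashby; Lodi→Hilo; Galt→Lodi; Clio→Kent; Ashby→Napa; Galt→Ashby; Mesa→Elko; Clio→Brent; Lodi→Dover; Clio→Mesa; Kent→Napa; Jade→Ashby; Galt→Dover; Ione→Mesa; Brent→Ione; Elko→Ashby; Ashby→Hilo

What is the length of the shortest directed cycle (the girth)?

For each vertex v, BFS finds the shortest path from v back to v.
The shortest such closed walk is Fargo → Ione → Mesa → Elko → Dover → Fargo, length 5.

5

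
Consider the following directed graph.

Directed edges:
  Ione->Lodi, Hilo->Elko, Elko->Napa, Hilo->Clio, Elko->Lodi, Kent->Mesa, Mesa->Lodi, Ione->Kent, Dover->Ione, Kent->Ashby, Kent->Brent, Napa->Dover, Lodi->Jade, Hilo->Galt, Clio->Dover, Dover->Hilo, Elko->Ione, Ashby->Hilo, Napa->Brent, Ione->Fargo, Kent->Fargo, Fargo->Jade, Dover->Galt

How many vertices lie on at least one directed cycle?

8

A vertex is on a directed cycle iff it belongs to a strongly connected component of size ≥ 2 (or has a self-loop).
The vertices on cycles are {Clio, Elko, Hilo, Ione, Kent, Napa, Ashby, Dover} — 8 in total.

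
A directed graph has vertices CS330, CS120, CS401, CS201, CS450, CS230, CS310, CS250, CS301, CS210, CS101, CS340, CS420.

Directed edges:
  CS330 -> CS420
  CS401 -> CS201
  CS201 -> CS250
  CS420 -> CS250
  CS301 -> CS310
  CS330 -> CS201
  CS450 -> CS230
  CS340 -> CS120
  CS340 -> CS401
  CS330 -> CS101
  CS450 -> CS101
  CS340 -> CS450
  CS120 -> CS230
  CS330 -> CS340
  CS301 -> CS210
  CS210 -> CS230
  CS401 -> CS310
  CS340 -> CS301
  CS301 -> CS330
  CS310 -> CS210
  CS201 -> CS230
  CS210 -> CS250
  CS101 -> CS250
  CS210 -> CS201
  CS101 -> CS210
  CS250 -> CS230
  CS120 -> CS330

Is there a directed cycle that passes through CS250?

No

CS250 lies on a cycle iff there is a path from CS250 back to itself.
Exploring from CS250, it never reaches itself; equivalently, its strongly connected component is a singleton.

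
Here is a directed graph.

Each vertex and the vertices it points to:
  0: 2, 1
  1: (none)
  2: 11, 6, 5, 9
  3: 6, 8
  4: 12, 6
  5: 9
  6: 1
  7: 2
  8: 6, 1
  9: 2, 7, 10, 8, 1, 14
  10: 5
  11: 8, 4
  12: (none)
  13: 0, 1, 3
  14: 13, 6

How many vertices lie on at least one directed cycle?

A vertex is on a directed cycle iff it belongs to a strongly connected component of size ≥ 2 (or has a self-loop).
The vertices on cycles are {0, 2, 5, 7, 9, 10, 13, 14} — 8 in total.

8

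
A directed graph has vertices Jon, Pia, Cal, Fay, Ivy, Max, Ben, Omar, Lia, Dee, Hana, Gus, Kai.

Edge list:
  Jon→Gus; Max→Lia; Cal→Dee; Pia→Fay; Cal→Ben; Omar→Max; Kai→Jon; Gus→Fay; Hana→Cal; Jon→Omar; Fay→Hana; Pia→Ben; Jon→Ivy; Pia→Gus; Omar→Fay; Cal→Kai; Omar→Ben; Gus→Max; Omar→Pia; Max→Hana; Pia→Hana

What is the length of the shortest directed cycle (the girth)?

For each vertex v, BFS finds the shortest path from v back to v.
The shortest such closed walk is Cal → Kai → Jon → Gus → Max → Hana → Cal, length 6.

6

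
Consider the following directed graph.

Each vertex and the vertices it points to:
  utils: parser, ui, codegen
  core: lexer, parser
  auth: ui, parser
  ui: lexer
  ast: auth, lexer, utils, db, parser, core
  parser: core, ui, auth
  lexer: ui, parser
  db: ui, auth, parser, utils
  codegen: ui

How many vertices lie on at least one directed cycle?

5

A vertex is on a directed cycle iff it belongs to a strongly connected component of size ≥ 2 (or has a self-loop).
The vertices on cycles are {ui, auth, core, lexer, parser} — 5 in total.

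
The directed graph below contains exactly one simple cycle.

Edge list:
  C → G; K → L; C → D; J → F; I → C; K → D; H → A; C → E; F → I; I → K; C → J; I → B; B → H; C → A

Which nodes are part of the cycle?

DFS with gray/black marking from I:
I gray
  K gray
    L gray
    L black
    D gray
    D black
  K black
  B gray
    H gray
      A gray
      A black
    H black
  B black
  C gray
    C→A: A black — skip
    C→D: D black — skip
    G gray
    G black
    J gray
      F gray
        F→I: I is gray → back edge
Back edge closes the cycle I → C → J → F → I; its vertices are {C, F, I, J}.

C, F, I, J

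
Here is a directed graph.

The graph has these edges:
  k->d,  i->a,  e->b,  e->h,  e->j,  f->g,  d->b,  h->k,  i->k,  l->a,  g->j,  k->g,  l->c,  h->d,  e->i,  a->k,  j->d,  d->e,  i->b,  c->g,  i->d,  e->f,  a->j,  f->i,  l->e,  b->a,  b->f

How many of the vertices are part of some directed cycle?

A vertex is on a directed cycle iff it belongs to a strongly connected component of size ≥ 2 (or has a self-loop).
The vertices on cycles are {a, b, d, e, f, g, h, i, j, k} — 10 in total.

10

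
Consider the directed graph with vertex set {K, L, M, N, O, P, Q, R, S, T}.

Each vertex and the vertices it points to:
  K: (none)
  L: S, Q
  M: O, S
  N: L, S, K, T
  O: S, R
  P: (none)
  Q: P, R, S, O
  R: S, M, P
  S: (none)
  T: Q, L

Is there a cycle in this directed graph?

DFS with white/gray/black marking, starting from T:
T gray
  Q gray
    P gray
    P black
    R gray
      S gray
      S black
      M gray
        O gray
          O→S: S black — skip
          O→R: R is gray → back edge
Back edge found, so a cycle exists: R → M → O → R.

Yes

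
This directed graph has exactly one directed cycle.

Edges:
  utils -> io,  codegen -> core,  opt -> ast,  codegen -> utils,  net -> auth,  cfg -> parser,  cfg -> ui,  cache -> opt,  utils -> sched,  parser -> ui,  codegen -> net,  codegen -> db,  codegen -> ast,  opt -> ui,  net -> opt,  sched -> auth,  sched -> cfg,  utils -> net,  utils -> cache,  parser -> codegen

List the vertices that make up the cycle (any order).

cfg, sched, utils, parser, codegen

DFS with gray/black marking from codegen:
codegen gray
  utils gray
    sched gray
      cfg gray
        ui gray
        ui black
        parser gray
          parser→ui: ui black — skip
          parser→codegen: codegen is gray → back edge
Back edge closes the cycle codegen → utils → sched → cfg → parser → codegen; its vertices are {cfg, sched, utils, parser, codegen}.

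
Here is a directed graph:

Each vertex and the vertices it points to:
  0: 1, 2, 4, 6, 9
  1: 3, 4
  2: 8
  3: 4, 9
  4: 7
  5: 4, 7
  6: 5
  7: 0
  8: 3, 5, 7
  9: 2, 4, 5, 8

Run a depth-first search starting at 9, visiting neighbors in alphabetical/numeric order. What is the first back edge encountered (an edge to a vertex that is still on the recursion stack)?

1→3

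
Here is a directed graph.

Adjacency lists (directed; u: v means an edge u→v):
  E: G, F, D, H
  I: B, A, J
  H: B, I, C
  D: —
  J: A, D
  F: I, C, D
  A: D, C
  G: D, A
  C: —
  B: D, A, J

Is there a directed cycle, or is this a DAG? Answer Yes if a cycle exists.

No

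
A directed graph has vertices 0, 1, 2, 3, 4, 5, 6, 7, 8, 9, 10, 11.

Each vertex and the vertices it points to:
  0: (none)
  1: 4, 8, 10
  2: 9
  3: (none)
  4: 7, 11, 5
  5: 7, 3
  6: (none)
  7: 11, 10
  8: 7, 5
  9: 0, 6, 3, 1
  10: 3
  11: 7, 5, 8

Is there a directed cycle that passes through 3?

No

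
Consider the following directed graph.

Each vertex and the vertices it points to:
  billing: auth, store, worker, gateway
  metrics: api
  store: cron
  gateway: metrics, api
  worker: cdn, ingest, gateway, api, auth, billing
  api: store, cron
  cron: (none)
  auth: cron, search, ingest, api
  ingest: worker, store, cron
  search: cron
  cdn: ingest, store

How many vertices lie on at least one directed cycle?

A vertex is on a directed cycle iff it belongs to a strongly connected component of size ≥ 2 (or has a self-loop).
The vertices on cycles are {cdn, auth, ingest, worker, billing} — 5 in total.

5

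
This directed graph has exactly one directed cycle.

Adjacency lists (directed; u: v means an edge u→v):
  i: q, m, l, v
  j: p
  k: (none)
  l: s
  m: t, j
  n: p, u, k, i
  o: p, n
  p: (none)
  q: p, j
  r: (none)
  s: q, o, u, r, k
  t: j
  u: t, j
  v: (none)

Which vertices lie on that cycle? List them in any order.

i, l, n, o, s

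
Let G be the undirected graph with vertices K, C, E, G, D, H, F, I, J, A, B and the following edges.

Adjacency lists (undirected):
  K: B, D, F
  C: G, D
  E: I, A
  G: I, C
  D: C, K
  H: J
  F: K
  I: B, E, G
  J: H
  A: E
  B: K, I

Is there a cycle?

DFS, tracking each vertex's parent; an edge to a visited non-parent vertex closes a cycle.
Start from J:
visit J (parent –)
  visit H (parent J)
    H–J: parent, skip
visit K (parent –)
  visit B (parent K)
    B–K: parent, skip
    visit I (parent B)
      I–B: parent, skip
      visit E (parent I)
        E–I: parent, skip
        visit A (parent E)
          A–E: parent, skip
      visit G (parent I)
        G–I: parent, skip
        visit C (parent G)
          C–G: parent, skip
          visit D (parent C)
            D–C: parent, skip
            D–K: K visited and ≠ parent → cycle
Cycle: K – B – I – G – C – D – K.

Yes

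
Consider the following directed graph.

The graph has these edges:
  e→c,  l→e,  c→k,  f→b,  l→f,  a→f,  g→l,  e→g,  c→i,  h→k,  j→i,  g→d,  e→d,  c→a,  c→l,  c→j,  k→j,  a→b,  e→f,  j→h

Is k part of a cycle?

Yes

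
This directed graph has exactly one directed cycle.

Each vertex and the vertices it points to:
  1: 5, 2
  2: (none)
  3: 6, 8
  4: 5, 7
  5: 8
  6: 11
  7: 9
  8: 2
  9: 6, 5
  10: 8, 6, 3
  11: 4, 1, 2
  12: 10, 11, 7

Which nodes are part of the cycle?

4, 6, 7, 9, 11

DFS with gray/black marking from 11:
11 gray
  4 gray
    5 gray
      8 gray
        2 gray
        2 black
      8 black
    5 black
    7 gray
      9 gray
        6 gray
          6→11: 11 is gray → back edge
Back edge closes the cycle 11 → 4 → 7 → 9 → 6 → 11; its vertices are {4, 6, 7, 9, 11}.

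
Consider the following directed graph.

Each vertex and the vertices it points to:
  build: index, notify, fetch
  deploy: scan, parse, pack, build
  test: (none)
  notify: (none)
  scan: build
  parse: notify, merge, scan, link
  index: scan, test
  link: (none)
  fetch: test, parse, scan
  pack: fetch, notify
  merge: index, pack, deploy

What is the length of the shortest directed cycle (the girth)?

For each vertex v, BFS finds the shortest path from v back to v.
The shortest such closed walk is merge → deploy → parse → merge, length 3.

3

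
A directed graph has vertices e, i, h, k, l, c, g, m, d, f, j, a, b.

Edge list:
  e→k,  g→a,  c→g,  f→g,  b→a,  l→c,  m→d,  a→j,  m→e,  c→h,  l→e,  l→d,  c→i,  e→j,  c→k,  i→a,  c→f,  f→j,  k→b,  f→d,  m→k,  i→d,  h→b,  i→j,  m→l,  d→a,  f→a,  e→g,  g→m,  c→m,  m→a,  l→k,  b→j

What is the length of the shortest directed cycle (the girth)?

3

For each vertex v, BFS finds the shortest path from v back to v.
The shortest such closed walk is c → m → l → c, length 3.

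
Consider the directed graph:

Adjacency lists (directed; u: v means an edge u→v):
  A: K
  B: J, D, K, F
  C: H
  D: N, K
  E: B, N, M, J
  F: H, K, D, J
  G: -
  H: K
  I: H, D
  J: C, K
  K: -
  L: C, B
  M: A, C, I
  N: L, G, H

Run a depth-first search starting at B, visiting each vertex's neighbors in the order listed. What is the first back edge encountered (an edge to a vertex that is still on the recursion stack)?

DFS from B (visiting each vertex's neighbors in the order listed); mark gray on enter, black on exit:
B gray
  J gray
    C gray
      H gray
        K gray
        K black
      H black
    C black
    J→K: K black — skip
  J black
  D gray
    N gray
      L gray
        L→C: C black — skip
        L→B: B is gray → back edge
First back edge: L → B.

L->B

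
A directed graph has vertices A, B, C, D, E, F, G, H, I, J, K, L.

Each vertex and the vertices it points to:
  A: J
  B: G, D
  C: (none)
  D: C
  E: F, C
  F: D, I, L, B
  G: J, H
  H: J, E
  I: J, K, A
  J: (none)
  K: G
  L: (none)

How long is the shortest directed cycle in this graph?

For each vertex v, BFS finds the shortest path from v back to v.
The shortest such closed walk is F → B → G → H → E → F, length 5.

5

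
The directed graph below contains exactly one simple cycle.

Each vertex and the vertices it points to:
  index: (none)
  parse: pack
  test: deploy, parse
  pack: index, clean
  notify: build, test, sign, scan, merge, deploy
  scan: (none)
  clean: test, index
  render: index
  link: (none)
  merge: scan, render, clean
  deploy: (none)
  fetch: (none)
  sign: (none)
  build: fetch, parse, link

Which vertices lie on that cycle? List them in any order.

DFS with gray/black marking from test:
test gray
  deploy gray
  deploy black
  parse gray
    pack gray
      index gray
      index black
      clean gray
        clean→test: test is gray → back edge
Back edge closes the cycle test → parse → pack → clean → test; its vertices are {pack, test, clean, parse}.

pack, test, clean, parse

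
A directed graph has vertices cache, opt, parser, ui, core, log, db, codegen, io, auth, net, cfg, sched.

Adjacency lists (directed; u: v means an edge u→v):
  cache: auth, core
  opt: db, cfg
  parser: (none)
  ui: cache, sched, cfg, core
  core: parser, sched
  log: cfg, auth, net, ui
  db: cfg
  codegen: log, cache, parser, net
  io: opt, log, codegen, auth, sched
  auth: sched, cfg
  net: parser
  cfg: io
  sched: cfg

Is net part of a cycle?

No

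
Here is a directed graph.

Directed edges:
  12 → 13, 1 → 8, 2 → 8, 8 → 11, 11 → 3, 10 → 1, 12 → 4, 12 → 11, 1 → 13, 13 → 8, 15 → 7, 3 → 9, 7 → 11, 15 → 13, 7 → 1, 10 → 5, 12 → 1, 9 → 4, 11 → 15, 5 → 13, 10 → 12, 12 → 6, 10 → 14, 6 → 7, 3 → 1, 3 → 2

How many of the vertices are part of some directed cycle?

8

A vertex is on a directed cycle iff it belongs to a strongly connected component of size ≥ 2 (or has a self-loop).
The vertices on cycles are {1, 2, 3, 7, 8, 11, 13, 15} — 8 in total.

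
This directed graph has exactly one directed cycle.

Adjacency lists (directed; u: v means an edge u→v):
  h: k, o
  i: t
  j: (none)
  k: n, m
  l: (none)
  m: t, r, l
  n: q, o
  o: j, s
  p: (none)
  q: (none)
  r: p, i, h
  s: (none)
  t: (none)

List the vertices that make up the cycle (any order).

DFS with gray/black marking from r:
r gray
  p gray
  p black
  i gray
    t gray
    t black
  i black
  h gray
    k gray
      n gray
        q gray
        q black
        o gray
          j gray
          j black
          s gray
          s black
        o black
      n black
      m gray
        m→t: t black — skip
        m→r: r is gray → back edge
Back edge closes the cycle r → h → k → m → r; its vertices are {h, k, m, r}.

h, k, m, r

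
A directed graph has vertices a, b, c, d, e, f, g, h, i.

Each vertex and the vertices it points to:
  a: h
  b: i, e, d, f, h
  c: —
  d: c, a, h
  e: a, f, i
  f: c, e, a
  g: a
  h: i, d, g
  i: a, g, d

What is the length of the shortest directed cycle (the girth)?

2

For each vertex v, BFS finds the shortest path from v back to v.
The shortest such closed walk is f → e → f, length 2.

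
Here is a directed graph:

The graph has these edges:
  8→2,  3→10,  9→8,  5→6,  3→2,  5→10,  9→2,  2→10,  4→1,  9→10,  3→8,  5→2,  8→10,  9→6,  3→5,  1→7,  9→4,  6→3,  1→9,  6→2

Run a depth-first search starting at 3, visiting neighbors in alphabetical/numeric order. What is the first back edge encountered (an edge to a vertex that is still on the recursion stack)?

6->3

DFS from 3 (visiting neighbors in alphabetical/numeric order); mark gray on enter, black on exit:
3 gray
  2 gray
    10 gray
    10 black
  2 black
  5 gray
    5→2: 2 black — skip
    6 gray
      6→2: 2 black — skip
      6→3: 3 is gray → back edge
First back edge: 6 → 3.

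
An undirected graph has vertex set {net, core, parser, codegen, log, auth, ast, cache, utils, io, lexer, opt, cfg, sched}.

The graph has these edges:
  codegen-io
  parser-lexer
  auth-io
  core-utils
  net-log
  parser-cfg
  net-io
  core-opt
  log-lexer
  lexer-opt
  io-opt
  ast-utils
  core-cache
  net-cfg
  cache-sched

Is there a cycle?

DFS, tracking each vertex's parent; an edge to a visited non-parent vertex closes a cycle.
Start from lexer:
visit lexer (parent –)
  visit log (parent lexer)
    log–lexer: parent, skip
    visit net (parent log)
      visit cfg (parent net)
        cfg–net: parent, skip
        visit parser (parent cfg)
          parser–cfg: parent, skip
          parser–lexer: lexer visited and ≠ parent → cycle
Cycle: lexer – log – net – cfg – parser – lexer.

Yes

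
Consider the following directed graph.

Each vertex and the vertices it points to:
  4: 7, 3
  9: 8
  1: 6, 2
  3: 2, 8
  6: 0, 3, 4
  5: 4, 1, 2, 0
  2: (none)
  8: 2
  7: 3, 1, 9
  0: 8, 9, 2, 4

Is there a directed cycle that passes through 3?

3 lies on a cycle iff there is a path from 3 back to itself.
Exploring from 3, it never reaches itself; equivalently, its strongly connected component is a singleton.

No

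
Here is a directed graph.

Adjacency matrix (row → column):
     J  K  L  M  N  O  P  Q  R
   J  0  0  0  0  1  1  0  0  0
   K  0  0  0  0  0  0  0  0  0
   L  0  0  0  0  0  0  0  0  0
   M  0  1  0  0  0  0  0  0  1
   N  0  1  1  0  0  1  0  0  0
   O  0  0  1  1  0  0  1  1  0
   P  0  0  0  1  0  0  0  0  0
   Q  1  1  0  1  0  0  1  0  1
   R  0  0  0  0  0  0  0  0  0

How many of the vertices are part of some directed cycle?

A vertex is on a directed cycle iff it belongs to a strongly connected component of size ≥ 2 (or has a self-loop).
The vertices on cycles are {J, N, O, Q} — 4 in total.

4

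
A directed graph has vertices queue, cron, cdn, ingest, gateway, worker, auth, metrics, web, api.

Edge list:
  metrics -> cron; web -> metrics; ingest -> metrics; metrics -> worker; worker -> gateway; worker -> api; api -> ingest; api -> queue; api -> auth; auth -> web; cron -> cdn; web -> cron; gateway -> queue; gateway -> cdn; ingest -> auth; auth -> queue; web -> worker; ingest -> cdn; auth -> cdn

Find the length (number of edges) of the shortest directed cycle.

4

For each vertex v, BFS finds the shortest path from v back to v.
The shortest such closed walk is web → worker → api → auth → web, length 4.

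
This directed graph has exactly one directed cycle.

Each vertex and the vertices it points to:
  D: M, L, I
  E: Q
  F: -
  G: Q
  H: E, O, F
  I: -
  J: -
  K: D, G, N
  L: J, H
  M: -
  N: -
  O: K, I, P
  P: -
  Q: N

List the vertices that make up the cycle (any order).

DFS with gray/black marking from H:
H gray
  E gray
    Q gray
      N gray
      N black
    Q black
  E black
  O gray
    K gray
      D gray
        M gray
        M black
        L gray
          J gray
          J black
          L→H: H is gray → back edge
Back edge closes the cycle H → O → K → D → L → H; its vertices are {D, H, K, L, O}.

D, H, K, L, O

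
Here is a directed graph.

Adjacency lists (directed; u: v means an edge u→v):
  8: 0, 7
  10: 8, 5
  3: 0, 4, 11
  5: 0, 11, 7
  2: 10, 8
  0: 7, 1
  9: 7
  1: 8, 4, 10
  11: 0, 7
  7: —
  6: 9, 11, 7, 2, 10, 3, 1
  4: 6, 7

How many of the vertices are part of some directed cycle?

A vertex is on a directed cycle iff it belongs to a strongly connected component of size ≥ 2 (or has a self-loop).
The vertices on cycles are {0, 1, 2, 3, 4, 5, 6, 8, 10, 11} — 10 in total.

10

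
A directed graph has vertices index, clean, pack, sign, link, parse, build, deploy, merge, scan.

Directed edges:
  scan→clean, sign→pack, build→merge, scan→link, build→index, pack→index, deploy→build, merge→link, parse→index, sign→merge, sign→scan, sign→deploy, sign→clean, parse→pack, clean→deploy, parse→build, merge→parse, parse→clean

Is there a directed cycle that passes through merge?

Yes

merge is on a cycle iff merge can reach itself via ≥1 edge.
merge → parse → build → merge — yes.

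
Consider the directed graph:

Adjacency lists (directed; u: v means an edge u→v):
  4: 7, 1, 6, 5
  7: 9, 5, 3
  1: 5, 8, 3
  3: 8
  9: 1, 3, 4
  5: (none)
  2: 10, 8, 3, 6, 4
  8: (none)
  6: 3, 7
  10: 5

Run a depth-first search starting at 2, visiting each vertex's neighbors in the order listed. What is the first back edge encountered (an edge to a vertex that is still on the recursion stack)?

DFS from 2 (visiting each vertex's neighbors in the order listed); mark gray on enter, black on exit:
2 gray
  10 gray
    5 gray
    5 black
  10 black
  8 gray
  8 black
  3 gray
    3→8: 8 black — skip
  3 black
  6 gray
    6→3: 3 black — skip
    7 gray
      9 gray
        1 gray
          1→5: 5 black — skip
          1→8: 8 black — skip
          1→3: 3 black — skip
        1 black
        9→3: 3 black — skip
        4 gray
          4→7: 7 is gray → back edge
First back edge: 4 → 7.

4->7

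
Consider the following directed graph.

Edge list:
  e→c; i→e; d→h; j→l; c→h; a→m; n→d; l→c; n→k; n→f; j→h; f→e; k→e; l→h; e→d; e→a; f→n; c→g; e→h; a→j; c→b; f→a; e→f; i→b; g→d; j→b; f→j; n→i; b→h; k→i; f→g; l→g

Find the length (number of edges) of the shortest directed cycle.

For each vertex v, BFS finds the shortest path from v back to v.
The shortest such closed walk is f → e → f, length 2.

2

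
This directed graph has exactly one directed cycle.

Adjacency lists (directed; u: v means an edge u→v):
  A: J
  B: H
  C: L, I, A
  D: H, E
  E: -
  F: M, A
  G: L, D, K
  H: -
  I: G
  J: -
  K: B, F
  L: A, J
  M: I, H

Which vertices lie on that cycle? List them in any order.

DFS with gray/black marking from I:
I gray
  G gray
    L gray
      A gray
        J gray
        J black
      A black
      L→J: J black — skip
    L black
    D gray
      H gray
      H black
      E gray
      E black
    D black
    K gray
      B gray
        B→H: H black — skip
      B black
      F gray
        M gray
          M→I: I is gray → back edge
Back edge closes the cycle I → G → K → F → M → I; its vertices are {F, G, I, K, M}.

F, G, I, K, M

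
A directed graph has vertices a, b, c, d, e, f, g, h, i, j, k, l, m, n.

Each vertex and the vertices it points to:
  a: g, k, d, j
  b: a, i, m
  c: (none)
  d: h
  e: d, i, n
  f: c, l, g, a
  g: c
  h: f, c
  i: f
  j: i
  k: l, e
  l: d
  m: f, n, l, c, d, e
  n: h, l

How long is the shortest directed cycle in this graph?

4

For each vertex v, BFS finds the shortest path from v back to v.
The shortest such closed walk is a → j → i → f → a, length 4.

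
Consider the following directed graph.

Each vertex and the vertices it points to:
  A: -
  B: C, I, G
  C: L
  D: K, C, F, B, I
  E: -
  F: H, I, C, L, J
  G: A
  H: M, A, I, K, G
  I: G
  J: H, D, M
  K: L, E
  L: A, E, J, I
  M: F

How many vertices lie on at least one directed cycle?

9

A vertex is on a directed cycle iff it belongs to a strongly connected component of size ≥ 2 (or has a self-loop).
The vertices on cycles are {B, C, D, F, H, J, K, L, M} — 9 in total.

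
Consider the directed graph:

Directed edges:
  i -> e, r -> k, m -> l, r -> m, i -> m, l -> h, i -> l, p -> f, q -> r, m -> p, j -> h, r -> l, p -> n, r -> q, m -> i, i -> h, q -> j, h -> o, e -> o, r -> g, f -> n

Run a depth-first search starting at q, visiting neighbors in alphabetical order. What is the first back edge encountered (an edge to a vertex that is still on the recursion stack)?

i->m

DFS from q (visiting neighbors in alphabetical order); mark gray on enter, black on exit:
q gray
  j gray
    h gray
      o gray
      o black
    h black
  j black
  r gray
    g gray
    g black
    k gray
    k black
    l gray
      l→h: h black — skip
    l black
    m gray
      i gray
        e gray
          e→o: o black — skip
        e black
        i→h: h black — skip
        i→l: l black — skip
        i→m: m is gray → back edge
First back edge: i → m.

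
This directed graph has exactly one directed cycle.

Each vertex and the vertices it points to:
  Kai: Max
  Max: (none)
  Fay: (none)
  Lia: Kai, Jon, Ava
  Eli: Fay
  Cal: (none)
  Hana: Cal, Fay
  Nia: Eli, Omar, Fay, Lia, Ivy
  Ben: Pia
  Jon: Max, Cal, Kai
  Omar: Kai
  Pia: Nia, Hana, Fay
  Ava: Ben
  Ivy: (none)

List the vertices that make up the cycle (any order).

DFS with gray/black marking from Pia:
Pia gray
  Nia gray
    Eli gray
      Fay gray
      Fay black
    Eli black
    Omar gray
      Kai gray
        Max gray
        Max black
      Kai black
    Omar black
    Nia→Fay: Fay black — skip
    Lia gray
      Lia→Kai: Kai black — skip
      Jon gray
        Jon→Max: Max black — skip
        Cal gray
        Cal black
        Jon→Kai: Kai black — skip
      Jon black
      Ava gray
        Ben gray
          Ben→Pia: Pia is gray → back edge
Back edge closes the cycle Pia → Nia → Lia → Ava → Ben → Pia; its vertices are {Ava, Ben, Lia, Nia, Pia}.

Ava, Ben, Lia, Nia, Pia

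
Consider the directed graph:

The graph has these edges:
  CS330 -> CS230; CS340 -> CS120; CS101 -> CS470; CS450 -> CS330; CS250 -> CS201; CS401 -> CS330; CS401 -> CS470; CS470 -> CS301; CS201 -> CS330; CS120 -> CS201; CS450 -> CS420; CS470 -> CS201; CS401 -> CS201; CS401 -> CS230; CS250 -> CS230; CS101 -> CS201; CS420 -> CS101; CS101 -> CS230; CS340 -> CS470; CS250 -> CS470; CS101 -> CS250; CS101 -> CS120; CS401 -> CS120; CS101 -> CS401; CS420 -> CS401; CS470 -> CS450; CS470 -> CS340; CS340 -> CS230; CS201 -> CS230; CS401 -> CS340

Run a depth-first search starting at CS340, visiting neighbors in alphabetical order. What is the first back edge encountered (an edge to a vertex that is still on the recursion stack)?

DFS from CS340 (visiting neighbors in alphabetical order); mark gray on enter, black on exit:
CS340 gray
  CS120 gray
    CS201 gray
      CS230 gray
      CS230 black
      CS330 gray
        CS330→CS230: CS230 black — skip
      CS330 black
    CS201 black
  CS120 black
  CS340→CS230: CS230 black — skip
  CS470 gray
    CS470→CS201: CS201 black — skip
    CS301 gray
    CS301 black
    CS470→CS340: CS340 is gray → back edge
First back edge: CS470 → CS340.

CS470→CS340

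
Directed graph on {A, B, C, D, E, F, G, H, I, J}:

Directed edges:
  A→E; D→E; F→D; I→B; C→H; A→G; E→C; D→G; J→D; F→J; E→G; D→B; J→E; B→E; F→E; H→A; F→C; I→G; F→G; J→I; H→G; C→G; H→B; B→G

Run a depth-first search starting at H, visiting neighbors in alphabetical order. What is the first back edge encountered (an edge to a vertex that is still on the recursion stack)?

C→H

DFS from H (visiting neighbors in alphabetical order); mark gray on enter, black on exit:
H gray
  A gray
    E gray
      C gray
        G gray
        G black
        C→H: H is gray → back edge
First back edge: C → H.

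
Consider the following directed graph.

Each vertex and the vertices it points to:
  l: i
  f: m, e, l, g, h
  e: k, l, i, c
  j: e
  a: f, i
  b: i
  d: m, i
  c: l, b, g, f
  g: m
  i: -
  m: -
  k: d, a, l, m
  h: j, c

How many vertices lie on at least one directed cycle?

A vertex is on a directed cycle iff it belongs to a strongly connected component of size ≥ 2 (or has a self-loop).
The vertices on cycles are {a, c, e, f, h, j, k} — 7 in total.

7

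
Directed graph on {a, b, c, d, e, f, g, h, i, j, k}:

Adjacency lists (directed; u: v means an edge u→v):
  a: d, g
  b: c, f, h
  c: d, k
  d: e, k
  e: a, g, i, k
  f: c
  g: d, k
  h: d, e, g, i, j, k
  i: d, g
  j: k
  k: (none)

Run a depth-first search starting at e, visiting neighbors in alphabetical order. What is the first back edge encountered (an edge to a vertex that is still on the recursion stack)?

d→e

DFS from e (visiting neighbors in alphabetical order); mark gray on enter, black on exit:
e gray
  a gray
    d gray
      d→e: e is gray → back edge
First back edge: d → e.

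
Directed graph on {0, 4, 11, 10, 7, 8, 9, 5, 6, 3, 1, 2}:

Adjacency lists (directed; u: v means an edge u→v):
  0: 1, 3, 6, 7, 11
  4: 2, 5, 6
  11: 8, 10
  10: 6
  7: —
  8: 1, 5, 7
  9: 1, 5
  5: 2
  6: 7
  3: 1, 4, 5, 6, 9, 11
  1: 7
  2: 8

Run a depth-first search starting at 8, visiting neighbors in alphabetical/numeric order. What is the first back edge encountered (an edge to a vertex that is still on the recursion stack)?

2→8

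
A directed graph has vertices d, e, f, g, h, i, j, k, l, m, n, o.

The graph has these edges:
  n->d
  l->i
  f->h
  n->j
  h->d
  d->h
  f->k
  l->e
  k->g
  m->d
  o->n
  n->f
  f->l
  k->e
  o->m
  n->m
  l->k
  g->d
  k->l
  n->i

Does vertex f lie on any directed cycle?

f lies on a cycle iff there is a path from f back to itself.
Exploring from f, it never reaches itself; equivalently, its strongly connected component is a singleton.

No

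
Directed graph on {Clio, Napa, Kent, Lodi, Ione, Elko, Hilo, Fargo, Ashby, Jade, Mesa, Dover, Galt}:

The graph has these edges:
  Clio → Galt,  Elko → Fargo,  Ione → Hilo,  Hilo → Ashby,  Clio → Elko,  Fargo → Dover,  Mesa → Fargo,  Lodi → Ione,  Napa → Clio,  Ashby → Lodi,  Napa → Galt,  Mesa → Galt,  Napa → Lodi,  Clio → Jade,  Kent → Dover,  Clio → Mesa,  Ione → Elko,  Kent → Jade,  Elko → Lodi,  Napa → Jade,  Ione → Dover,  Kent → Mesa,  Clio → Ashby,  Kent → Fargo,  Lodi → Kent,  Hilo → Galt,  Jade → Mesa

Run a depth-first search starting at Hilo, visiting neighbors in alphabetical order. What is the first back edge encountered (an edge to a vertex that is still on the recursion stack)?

DFS from Hilo (visiting neighbors in alphabetical order); mark gray on enter, black on exit:
Hilo gray
  Ashby gray
    Lodi gray
      Ione gray
        Dover gray
        Dover black
        Elko gray
          Fargo gray
            Fargo→Dover: Dover black — skip
          Fargo black
          Elko→Lodi: Lodi is gray → back edge
First back edge: Elko → Lodi.

Elko→Lodi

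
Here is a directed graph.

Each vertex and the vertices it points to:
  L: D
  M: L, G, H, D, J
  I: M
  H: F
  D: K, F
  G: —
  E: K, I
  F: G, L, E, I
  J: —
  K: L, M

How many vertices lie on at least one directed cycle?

8

A vertex is on a directed cycle iff it belongs to a strongly connected component of size ≥ 2 (or has a self-loop).
The vertices on cycles are {D, E, F, H, I, K, L, M} — 8 in total.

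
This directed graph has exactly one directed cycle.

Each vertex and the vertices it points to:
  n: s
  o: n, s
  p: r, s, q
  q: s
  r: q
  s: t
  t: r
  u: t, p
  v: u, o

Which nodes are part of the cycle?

q, r, s, t

DFS with gray/black marking from t:
t gray
  r gray
    q gray
      s gray
        s→t: t is gray → back edge
Back edge closes the cycle t → r → q → s → t; its vertices are {q, r, s, t}.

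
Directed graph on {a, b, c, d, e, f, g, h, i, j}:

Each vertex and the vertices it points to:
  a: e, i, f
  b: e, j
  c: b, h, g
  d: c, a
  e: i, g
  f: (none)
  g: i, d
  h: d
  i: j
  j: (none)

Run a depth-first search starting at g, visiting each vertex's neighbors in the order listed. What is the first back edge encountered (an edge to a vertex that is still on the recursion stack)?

DFS from g (visiting each vertex's neighbors in the order listed); mark gray on enter, black on exit:
g gray
  i gray
    j gray
    j black
  i black
  d gray
    c gray
      b gray
        e gray
          e→i: i black — skip
          e→g: g is gray → back edge
First back edge: e → g.

e->g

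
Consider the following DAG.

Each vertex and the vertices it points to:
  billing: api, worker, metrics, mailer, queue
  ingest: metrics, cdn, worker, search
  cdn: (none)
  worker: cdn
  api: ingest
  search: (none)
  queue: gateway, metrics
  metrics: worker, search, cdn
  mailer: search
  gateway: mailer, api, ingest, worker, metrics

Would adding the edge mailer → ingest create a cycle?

No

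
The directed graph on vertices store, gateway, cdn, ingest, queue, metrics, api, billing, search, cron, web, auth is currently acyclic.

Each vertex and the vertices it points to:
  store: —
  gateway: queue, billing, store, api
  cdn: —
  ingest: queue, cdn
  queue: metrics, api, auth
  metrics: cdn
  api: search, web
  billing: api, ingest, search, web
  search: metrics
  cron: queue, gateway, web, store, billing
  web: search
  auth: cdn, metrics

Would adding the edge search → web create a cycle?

Yes

Adding search→web creates a cycle iff web can already reach search.
Path from web: web → search.
So web → … → search → web is a cycle.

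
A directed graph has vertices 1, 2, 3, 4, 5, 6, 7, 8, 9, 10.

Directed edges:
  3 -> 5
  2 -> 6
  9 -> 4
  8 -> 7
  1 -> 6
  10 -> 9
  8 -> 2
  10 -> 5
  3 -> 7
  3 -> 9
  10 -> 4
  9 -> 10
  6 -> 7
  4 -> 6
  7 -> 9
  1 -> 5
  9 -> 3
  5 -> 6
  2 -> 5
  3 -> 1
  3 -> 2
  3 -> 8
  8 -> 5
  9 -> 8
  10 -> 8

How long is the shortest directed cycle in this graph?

For each vertex v, BFS finds the shortest path from v back to v.
The shortest such closed walk is 9 → 10 → 9, length 2.

2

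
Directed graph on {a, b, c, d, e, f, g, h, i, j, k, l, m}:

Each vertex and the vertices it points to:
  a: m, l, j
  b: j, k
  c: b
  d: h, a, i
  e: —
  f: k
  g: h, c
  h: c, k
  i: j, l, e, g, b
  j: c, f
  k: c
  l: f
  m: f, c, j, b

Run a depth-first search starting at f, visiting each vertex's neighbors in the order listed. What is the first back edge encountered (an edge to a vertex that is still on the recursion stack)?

j→c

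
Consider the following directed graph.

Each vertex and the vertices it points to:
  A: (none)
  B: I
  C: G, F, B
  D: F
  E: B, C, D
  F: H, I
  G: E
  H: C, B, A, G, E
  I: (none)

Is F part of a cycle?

F is on a cycle iff F can reach itself via ≥1 edge.
F → H → C → F — yes.

Yes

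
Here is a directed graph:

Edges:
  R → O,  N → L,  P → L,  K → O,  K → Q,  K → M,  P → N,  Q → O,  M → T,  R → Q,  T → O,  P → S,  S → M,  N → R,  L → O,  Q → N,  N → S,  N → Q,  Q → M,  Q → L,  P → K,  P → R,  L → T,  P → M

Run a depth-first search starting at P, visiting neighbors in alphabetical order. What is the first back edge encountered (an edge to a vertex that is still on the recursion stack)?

N→Q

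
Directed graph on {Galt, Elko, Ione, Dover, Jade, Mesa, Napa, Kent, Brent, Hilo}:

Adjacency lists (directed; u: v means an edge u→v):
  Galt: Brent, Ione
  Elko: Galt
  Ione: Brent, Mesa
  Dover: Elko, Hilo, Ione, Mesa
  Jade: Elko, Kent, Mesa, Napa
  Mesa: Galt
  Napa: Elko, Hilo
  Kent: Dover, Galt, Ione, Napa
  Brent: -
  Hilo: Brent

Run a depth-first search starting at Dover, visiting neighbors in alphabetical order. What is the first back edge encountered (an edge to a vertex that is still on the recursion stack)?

Mesa→Galt

DFS from Dover (visiting neighbors in alphabetical order); mark gray on enter, black on exit:
Dover gray
  Elko gray
    Galt gray
      Brent gray
      Brent black
      Ione gray
        Ione→Brent: Brent black — skip
        Mesa gray
          Mesa→Galt: Galt is gray → back edge
First back edge: Mesa → Galt.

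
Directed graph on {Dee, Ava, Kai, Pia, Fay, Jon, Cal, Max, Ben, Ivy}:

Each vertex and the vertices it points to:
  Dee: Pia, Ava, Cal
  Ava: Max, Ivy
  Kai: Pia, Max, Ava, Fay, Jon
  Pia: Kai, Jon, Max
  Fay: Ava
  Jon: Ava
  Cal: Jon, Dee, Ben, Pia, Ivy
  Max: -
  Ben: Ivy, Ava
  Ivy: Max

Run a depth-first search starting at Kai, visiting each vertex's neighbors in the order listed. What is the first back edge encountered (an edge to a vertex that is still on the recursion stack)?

DFS from Kai (visiting each vertex's neighbors in the order listed); mark gray on enter, black on exit:
Kai gray
  Pia gray
    Pia→Kai: Kai is gray → back edge
First back edge: Pia → Kai.

Pia→Kai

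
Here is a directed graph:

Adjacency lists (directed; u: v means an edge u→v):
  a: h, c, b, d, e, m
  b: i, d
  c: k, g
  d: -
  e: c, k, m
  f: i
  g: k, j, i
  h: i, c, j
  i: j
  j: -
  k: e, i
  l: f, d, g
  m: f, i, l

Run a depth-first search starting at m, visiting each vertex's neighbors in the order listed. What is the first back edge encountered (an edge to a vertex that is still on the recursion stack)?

c->k

DFS from m (visiting each vertex's neighbors in the order listed); mark gray on enter, black on exit:
m gray
  f gray
    i gray
      j gray
      j black
    i black
  f black
  m→i: i black — skip
  l gray
    l→f: f black — skip
    d gray
    d black
    g gray
      k gray
        e gray
          c gray
            c→k: k is gray → back edge
First back edge: c → k.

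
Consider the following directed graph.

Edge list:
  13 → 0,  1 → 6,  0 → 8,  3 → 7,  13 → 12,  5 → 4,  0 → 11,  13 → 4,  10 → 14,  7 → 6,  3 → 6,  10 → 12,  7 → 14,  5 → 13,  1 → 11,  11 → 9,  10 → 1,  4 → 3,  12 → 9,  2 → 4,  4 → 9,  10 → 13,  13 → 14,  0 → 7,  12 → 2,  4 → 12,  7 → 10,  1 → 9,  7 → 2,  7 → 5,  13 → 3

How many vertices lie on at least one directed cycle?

A vertex is on a directed cycle iff it belongs to a strongly connected component of size ≥ 2 (or has a self-loop).
The vertices on cycles are {0, 2, 3, 4, 5, 7, 10, 12, 13} — 9 in total.

9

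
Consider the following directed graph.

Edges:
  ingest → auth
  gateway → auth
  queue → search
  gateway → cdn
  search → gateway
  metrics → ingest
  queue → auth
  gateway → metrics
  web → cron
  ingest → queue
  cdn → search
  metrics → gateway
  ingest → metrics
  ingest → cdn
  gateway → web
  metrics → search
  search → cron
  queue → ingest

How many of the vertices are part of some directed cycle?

6

A vertex is on a directed cycle iff it belongs to a strongly connected component of size ≥ 2 (or has a self-loop).
The vertices on cycles are {cdn, queue, ingest, search, gateway, metrics} — 6 in total.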